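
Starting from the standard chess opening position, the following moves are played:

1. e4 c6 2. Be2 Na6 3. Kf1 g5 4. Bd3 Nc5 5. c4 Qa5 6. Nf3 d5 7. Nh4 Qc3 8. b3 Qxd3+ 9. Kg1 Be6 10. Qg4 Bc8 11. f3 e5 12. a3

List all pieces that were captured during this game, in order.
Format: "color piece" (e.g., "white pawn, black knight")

Tracking captures:
  Qxd3+: captured white bishop

white bishop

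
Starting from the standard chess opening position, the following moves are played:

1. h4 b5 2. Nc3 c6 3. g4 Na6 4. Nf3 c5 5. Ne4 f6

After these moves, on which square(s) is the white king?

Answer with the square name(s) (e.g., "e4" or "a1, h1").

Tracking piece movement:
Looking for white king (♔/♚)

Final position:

  a b c d e f g h
  ─────────────────
8│♜ · ♝ ♛ ♚ ♝ ♞ ♜│8
7│♟ · · ♟ ♟ · ♟ ♟│7
6│♞ · · · · ♟ · ·│6
5│· ♟ ♟ · · · · ·│5
4│· · · · ♘ · ♙ ♙│4
3│· · · · · ♘ · ·│3
2│♙ ♙ ♙ ♙ ♙ ♙ · ·│2
1│♖ · ♗ ♕ ♔ ♗ · ♖│1
  ─────────────────
  a b c d e f g h


e1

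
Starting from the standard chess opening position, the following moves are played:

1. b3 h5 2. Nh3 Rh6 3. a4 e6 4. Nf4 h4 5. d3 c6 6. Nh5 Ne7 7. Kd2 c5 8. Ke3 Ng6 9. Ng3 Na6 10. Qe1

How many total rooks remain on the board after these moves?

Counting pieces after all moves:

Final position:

  a b c d e f g h
  ─────────────────
8│♜ · ♝ ♛ ♚ ♝ · ·│8
7│♟ ♟ · ♟ · ♟ ♟ ·│7
6│♞ · · · ♟ · ♞ ♜│6
5│· · ♟ · · · · ·│5
4│♙ · · · · · · ♟│4
3│· ♙ · ♙ ♔ · ♘ ·│3
2│· · ♙ · ♙ ♙ ♙ ♙│2
1│♖ ♘ ♗ · ♕ ♗ · ♖│1
  ─────────────────
  a b c d e f g h


4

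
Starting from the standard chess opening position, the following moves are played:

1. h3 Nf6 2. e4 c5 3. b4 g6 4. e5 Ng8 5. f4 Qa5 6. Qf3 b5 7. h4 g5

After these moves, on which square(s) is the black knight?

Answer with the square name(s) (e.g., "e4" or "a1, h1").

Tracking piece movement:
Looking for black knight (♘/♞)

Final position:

  a b c d e f g h
  ─────────────────
8│♜ ♞ ♝ · ♚ ♝ ♞ ♜│8
7│♟ · · ♟ ♟ ♟ · ♟│7
6│· · · · · · · ·│6
5│♛ ♟ ♟ · ♙ · ♟ ·│5
4│· ♙ · · · ♙ · ♙│4
3│· · · · · ♕ · ·│3
2│♙ · ♙ ♙ · · ♙ ·│2
1│♖ ♘ ♗ · ♔ ♗ ♘ ♖│1
  ─────────────────
  a b c d e f g h


b8, g8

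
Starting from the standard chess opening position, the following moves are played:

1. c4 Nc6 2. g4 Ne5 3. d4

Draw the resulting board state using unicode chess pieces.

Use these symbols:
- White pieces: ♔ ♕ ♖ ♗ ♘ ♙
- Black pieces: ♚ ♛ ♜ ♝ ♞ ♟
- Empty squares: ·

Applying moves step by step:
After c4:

♜ ♞ ♝ ♛ ♚ ♝ ♞ ♜
♟ ♟ ♟ ♟ ♟ ♟ ♟ ♟
· · · · · · · ·
· · · · · · · ·
· · ♙ · · · · ·
· · · · · · · ·
♙ ♙ · ♙ ♙ ♙ ♙ ♙
♖ ♘ ♗ ♕ ♔ ♗ ♘ ♖


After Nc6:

♜ · ♝ ♛ ♚ ♝ ♞ ♜
♟ ♟ ♟ ♟ ♟ ♟ ♟ ♟
· · ♞ · · · · ·
· · · · · · · ·
· · ♙ · · · · ·
· · · · · · · ·
♙ ♙ · ♙ ♙ ♙ ♙ ♙
♖ ♘ ♗ ♕ ♔ ♗ ♘ ♖


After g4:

♜ · ♝ ♛ ♚ ♝ ♞ ♜
♟ ♟ ♟ ♟ ♟ ♟ ♟ ♟
· · ♞ · · · · ·
· · · · · · · ·
· · ♙ · · · ♙ ·
· · · · · · · ·
♙ ♙ · ♙ ♙ ♙ · ♙
♖ ♘ ♗ ♕ ♔ ♗ ♘ ♖


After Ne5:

♜ · ♝ ♛ ♚ ♝ ♞ ♜
♟ ♟ ♟ ♟ ♟ ♟ ♟ ♟
· · · · · · · ·
· · · · ♞ · · ·
· · ♙ · · · ♙ ·
· · · · · · · ·
♙ ♙ · ♙ ♙ ♙ · ♙
♖ ♘ ♗ ♕ ♔ ♗ ♘ ♖


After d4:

♜ · ♝ ♛ ♚ ♝ ♞ ♜
♟ ♟ ♟ ♟ ♟ ♟ ♟ ♟
· · · · · · · ·
· · · · ♞ · · ·
· · ♙ ♙ · · ♙ ·
· · · · · · · ·
♙ ♙ · · ♙ ♙ · ♙
♖ ♘ ♗ ♕ ♔ ♗ ♘ ♖



  a b c d e f g h
  ─────────────────
8│♜ · ♝ ♛ ♚ ♝ ♞ ♜│8
7│♟ ♟ ♟ ♟ ♟ ♟ ♟ ♟│7
6│· · · · · · · ·│6
5│· · · · ♞ · · ·│5
4│· · ♙ ♙ · · ♙ ·│4
3│· · · · · · · ·│3
2│♙ ♙ · · ♙ ♙ · ♙│2
1│♖ ♘ ♗ ♕ ♔ ♗ ♘ ♖│1
  ─────────────────
  a b c d e f g h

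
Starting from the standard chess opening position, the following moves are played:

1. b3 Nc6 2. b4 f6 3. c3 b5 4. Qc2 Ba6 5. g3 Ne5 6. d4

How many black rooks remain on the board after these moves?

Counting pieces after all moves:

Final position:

  a b c d e f g h
  ─────────────────
8│♜ · · ♛ ♚ ♝ ♞ ♜│8
7│♟ · ♟ ♟ ♟ · ♟ ♟│7
6│♝ · · · · ♟ · ·│6
5│· ♟ · · ♞ · · ·│5
4│· ♙ · ♙ · · · ·│4
3│· · ♙ · · · ♙ ·│3
2│♙ · ♕ · ♙ ♙ · ♙│2
1│♖ ♘ ♗ · ♔ ♗ ♘ ♖│1
  ─────────────────
  a b c d e f g h


2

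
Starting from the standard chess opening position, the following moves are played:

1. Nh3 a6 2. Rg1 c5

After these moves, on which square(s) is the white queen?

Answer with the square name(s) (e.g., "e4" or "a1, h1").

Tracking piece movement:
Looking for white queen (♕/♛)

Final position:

  a b c d e f g h
  ─────────────────
8│♜ ♞ ♝ ♛ ♚ ♝ ♞ ♜│8
7│· ♟ · ♟ ♟ ♟ ♟ ♟│7
6│♟ · · · · · · ·│6
5│· · ♟ · · · · ·│5
4│· · · · · · · ·│4
3│· · · · · · · ♘│3
2│♙ ♙ ♙ ♙ ♙ ♙ ♙ ♙│2
1│♖ ♘ ♗ ♕ ♔ ♗ ♖ ·│1
  ─────────────────
  a b c d e f g h


d1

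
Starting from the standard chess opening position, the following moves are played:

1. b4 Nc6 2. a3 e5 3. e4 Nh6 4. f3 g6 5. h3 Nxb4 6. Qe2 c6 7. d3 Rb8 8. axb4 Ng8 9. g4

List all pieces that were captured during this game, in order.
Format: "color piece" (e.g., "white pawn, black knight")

Tracking captures:
  Nxb4: captured white pawn
  axb4: captured black knight

white pawn, black knight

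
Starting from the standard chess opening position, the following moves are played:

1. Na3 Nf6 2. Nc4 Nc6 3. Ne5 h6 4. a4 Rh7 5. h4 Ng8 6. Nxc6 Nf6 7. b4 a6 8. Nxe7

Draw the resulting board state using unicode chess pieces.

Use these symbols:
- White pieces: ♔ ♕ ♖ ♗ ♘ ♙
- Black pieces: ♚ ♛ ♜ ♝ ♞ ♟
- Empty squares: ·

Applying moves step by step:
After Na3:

♜ ♞ ♝ ♛ ♚ ♝ ♞ ♜
♟ ♟ ♟ ♟ ♟ ♟ ♟ ♟
· · · · · · · ·
· · · · · · · ·
· · · · · · · ·
♘ · · · · · · ·
♙ ♙ ♙ ♙ ♙ ♙ ♙ ♙
♖ · ♗ ♕ ♔ ♗ ♘ ♖


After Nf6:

♜ ♞ ♝ ♛ ♚ ♝ · ♜
♟ ♟ ♟ ♟ ♟ ♟ ♟ ♟
· · · · · ♞ · ·
· · · · · · · ·
· · · · · · · ·
♘ · · · · · · ·
♙ ♙ ♙ ♙ ♙ ♙ ♙ ♙
♖ · ♗ ♕ ♔ ♗ ♘ ♖


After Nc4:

♜ ♞ ♝ ♛ ♚ ♝ · ♜
♟ ♟ ♟ ♟ ♟ ♟ ♟ ♟
· · · · · ♞ · ·
· · · · · · · ·
· · ♘ · · · · ·
· · · · · · · ·
♙ ♙ ♙ ♙ ♙ ♙ ♙ ♙
♖ · ♗ ♕ ♔ ♗ ♘ ♖


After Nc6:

♜ · ♝ ♛ ♚ ♝ · ♜
♟ ♟ ♟ ♟ ♟ ♟ ♟ ♟
· · ♞ · · ♞ · ·
· · · · · · · ·
· · ♘ · · · · ·
· · · · · · · ·
♙ ♙ ♙ ♙ ♙ ♙ ♙ ♙
♖ · ♗ ♕ ♔ ♗ ♘ ♖


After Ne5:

♜ · ♝ ♛ ♚ ♝ · ♜
♟ ♟ ♟ ♟ ♟ ♟ ♟ ♟
· · ♞ · · ♞ · ·
· · · · ♘ · · ·
· · · · · · · ·
· · · · · · · ·
♙ ♙ ♙ ♙ ♙ ♙ ♙ ♙
♖ · ♗ ♕ ♔ ♗ ♘ ♖


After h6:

♜ · ♝ ♛ ♚ ♝ · ♜
♟ ♟ ♟ ♟ ♟ ♟ ♟ ·
· · ♞ · · ♞ · ♟
· · · · ♘ · · ·
· · · · · · · ·
· · · · · · · ·
♙ ♙ ♙ ♙ ♙ ♙ ♙ ♙
♖ · ♗ ♕ ♔ ♗ ♘ ♖


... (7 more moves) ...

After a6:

♜ · ♝ ♛ ♚ ♝ · ·
· ♟ ♟ ♟ ♟ ♟ ♟ ♜
♟ · ♘ · · ♞ · ♟
· · · · · · · ·
♙ ♙ · · · · · ♙
· · · · · · · ·
· · ♙ ♙ ♙ ♙ ♙ ·
♖ · ♗ ♕ ♔ ♗ ♘ ♖


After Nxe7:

♜ · ♝ ♛ ♚ ♝ · ·
· ♟ ♟ ♟ ♘ ♟ ♟ ♜
♟ · · · · ♞ · ♟
· · · · · · · ·
♙ ♙ · · · · · ♙
· · · · · · · ·
· · ♙ ♙ ♙ ♙ ♙ ·
♖ · ♗ ♕ ♔ ♗ ♘ ♖



  a b c d e f g h
  ─────────────────
8│♜ · ♝ ♛ ♚ ♝ · ·│8
7│· ♟ ♟ ♟ ♘ ♟ ♟ ♜│7
6│♟ · · · · ♞ · ♟│6
5│· · · · · · · ·│5
4│♙ ♙ · · · · · ♙│4
3│· · · · · · · ·│3
2│· · ♙ ♙ ♙ ♙ ♙ ·│2
1│♖ · ♗ ♕ ♔ ♗ ♘ ♖│1
  ─────────────────
  a b c d e f g h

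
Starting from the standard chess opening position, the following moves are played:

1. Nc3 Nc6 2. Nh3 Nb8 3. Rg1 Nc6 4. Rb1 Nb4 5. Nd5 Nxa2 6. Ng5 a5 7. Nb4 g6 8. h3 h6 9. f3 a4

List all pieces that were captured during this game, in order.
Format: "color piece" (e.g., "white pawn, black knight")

Tracking captures:
  Nxa2: captured white pawn

white pawn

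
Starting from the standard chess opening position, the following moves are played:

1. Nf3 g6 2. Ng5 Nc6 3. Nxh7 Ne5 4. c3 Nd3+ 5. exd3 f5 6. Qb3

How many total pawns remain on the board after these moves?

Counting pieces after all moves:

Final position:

  a b c d e f g h
  ─────────────────
8│♜ · ♝ ♛ ♚ ♝ ♞ ♜│8
7│♟ ♟ ♟ ♟ ♟ · · ♘│7
6│· · · · · · ♟ ·│6
5│· · · · · ♟ · ·│5
4│· · · · · · · ·│4
3│· ♕ ♙ ♙ · · · ·│3
2│♙ ♙ · ♙ · ♙ ♙ ♙│2
1│♖ ♘ ♗ · ♔ ♗ · ♖│1
  ─────────────────
  a b c d e f g h


15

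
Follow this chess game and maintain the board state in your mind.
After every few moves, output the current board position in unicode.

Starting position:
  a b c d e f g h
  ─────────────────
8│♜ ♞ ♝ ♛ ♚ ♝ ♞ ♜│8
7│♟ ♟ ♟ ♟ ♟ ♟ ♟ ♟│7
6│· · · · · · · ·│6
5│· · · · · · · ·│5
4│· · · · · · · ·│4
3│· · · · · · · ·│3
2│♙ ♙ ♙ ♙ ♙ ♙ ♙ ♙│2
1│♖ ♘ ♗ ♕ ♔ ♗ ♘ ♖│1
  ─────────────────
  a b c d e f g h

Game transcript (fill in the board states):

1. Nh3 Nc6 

  a b c d e f g h
  ─────────────────
8│♜ · ♝ ♛ ♚ ♝ ♞ ♜│8
7│♟ ♟ ♟ ♟ ♟ ♟ ♟ ♟│7
6│· · ♞ · · · · ·│6
5│· · · · · · · ·│5
4│· · · · · · · ·│4
3│· · · · · · · ♘│3
2│♙ ♙ ♙ ♙ ♙ ♙ ♙ ♙│2
1│♖ ♘ ♗ ♕ ♔ ♗ · ♖│1
  ─────────────────
  a b c d e f g h

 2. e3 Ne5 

  a b c d e f g h
  ─────────────────
8│♜ · ♝ ♛ ♚ ♝ ♞ ♜│8
7│♟ ♟ ♟ ♟ ♟ ♟ ♟ ♟│7
6│· · · · · · · ·│6
5│· · · · ♞ · · ·│5
4│· · · · · · · ·│4
3│· · · · ♙ · · ♘│3
2│♙ ♙ ♙ ♙ · ♙ ♙ ♙│2
1│♖ ♘ ♗ ♕ ♔ ♗ · ♖│1
  ─────────────────
  a b c d e f g h

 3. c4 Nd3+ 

  a b c d e f g h
  ─────────────────
8│♜ · ♝ ♛ ♚ ♝ ♞ ♜│8
7│♟ ♟ ♟ ♟ ♟ ♟ ♟ ♟│7
6│· · · · · · · ·│6
5│· · · · · · · ·│5
4│· · ♙ · · · · ·│4
3│· · · ♞ ♙ · · ♘│3
2│♙ ♙ · ♙ · ♙ ♙ ♙│2
1│♖ ♘ ♗ ♕ ♔ ♗ · ♖│1
  ─────────────────
  a b c d e f g h

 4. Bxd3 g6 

  a b c d e f g h
  ─────────────────
8│♜ · ♝ ♛ ♚ ♝ ♞ ♜│8
7│♟ ♟ ♟ ♟ ♟ ♟ · ♟│7
6│· · · · · · ♟ ·│6
5│· · · · · · · ·│5
4│· · ♙ · · · · ·│4
3│· · · ♗ ♙ · · ♘│3
2│♙ ♙ · ♙ · ♙ ♙ ♙│2
1│♖ ♘ ♗ ♕ ♔ · · ♖│1
  ─────────────────
  a b c d e f g h

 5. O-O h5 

  a b c d e f g h
  ─────────────────
8│♜ · ♝ ♛ ♚ ♝ ♞ ♜│8
7│♟ ♟ ♟ ♟ ♟ ♟ · ·│7
6│· · · · · · ♟ ·│6
5│· · · · · · · ♟│5
4│· · ♙ · · · · ·│4
3│· · · ♗ ♙ · · ♘│3
2│♙ ♙ · ♙ · ♙ ♙ ♙│2
1│♖ ♘ ♗ ♕ · ♖ ♔ ·│1
  ─────────────────
  a b c d e f g h



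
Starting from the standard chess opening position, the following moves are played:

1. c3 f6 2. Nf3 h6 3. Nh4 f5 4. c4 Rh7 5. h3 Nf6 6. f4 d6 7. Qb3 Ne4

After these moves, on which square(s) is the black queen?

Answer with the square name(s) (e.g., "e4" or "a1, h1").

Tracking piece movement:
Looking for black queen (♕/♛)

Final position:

  a b c d e f g h
  ─────────────────
8│♜ ♞ ♝ ♛ ♚ ♝ · ·│8
7│♟ ♟ ♟ · ♟ · ♟ ♜│7
6│· · · ♟ · · · ♟│6
5│· · · · · ♟ · ·│5
4│· · ♙ · ♞ ♙ · ♘│4
3│· ♕ · · · · · ♙│3
2│♙ ♙ · ♙ ♙ · ♙ ·│2
1│♖ ♘ ♗ · ♔ ♗ · ♖│1
  ─────────────────
  a b c d e f g h


d8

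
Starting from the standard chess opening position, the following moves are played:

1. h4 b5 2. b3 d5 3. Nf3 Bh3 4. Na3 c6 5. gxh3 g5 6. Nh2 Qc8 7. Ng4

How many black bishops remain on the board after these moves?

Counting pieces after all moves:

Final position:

  a b c d e f g h
  ─────────────────
8│♜ ♞ ♛ · ♚ ♝ ♞ ♜│8
7│♟ · · · ♟ ♟ · ♟│7
6│· · ♟ · · · · ·│6
5│· ♟ · ♟ · · ♟ ·│5
4│· · · · · · ♘ ♙│4
3│♘ ♙ · · · · · ♙│3
2│♙ · ♙ ♙ ♙ ♙ · ·│2
1│♖ · ♗ ♕ ♔ ♗ · ♖│1
  ─────────────────
  a b c d e f g h


1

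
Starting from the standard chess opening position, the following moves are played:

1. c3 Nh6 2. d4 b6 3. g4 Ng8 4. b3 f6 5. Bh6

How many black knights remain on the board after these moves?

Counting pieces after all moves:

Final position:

  a b c d e f g h
  ─────────────────
8│♜ ♞ ♝ ♛ ♚ ♝ ♞ ♜│8
7│♟ · ♟ ♟ ♟ · ♟ ♟│7
6│· ♟ · · · ♟ · ♗│6
5│· · · · · · · ·│5
4│· · · ♙ · · ♙ ·│4
3│· ♙ ♙ · · · · ·│3
2│♙ · · · ♙ ♙ · ♙│2
1│♖ ♘ · ♕ ♔ ♗ ♘ ♖│1
  ─────────────────
  a b c d e f g h


2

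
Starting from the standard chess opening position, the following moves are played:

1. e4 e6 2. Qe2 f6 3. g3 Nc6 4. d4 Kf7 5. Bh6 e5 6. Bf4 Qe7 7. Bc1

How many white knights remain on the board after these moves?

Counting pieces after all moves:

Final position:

  a b c d e f g h
  ─────────────────
8│♜ · ♝ · · ♝ ♞ ♜│8
7│♟ ♟ ♟ ♟ ♛ ♚ ♟ ♟│7
6│· · ♞ · · ♟ · ·│6
5│· · · · ♟ · · ·│5
4│· · · ♙ ♙ · · ·│4
3│· · · · · · ♙ ·│3
2│♙ ♙ ♙ · ♕ ♙ · ♙│2
1│♖ ♘ ♗ · ♔ ♗ ♘ ♖│1
  ─────────────────
  a b c d e f g h


2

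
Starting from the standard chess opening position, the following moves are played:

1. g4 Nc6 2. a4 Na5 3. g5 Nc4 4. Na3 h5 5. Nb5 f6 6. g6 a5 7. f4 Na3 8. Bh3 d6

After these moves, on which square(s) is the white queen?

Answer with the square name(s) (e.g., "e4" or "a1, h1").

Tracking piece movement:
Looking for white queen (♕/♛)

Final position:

  a b c d e f g h
  ─────────────────
8│♜ · ♝ ♛ ♚ ♝ ♞ ♜│8
7│· ♟ ♟ · ♟ · ♟ ·│7
6│· · · ♟ · ♟ ♙ ·│6
5│♟ ♘ · · · · · ♟│5
4│♙ · · · · ♙ · ·│4
3│♞ · · · · · · ♗│3
2│· ♙ ♙ ♙ ♙ · · ♙│2
1│♖ · ♗ ♕ ♔ · ♘ ♖│1
  ─────────────────
  a b c d e f g h


d1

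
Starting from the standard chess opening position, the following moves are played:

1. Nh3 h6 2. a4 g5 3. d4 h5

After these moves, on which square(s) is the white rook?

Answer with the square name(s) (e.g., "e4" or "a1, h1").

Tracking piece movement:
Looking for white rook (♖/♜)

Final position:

  a b c d e f g h
  ─────────────────
8│♜ ♞ ♝ ♛ ♚ ♝ ♞ ♜│8
7│♟ ♟ ♟ ♟ ♟ ♟ · ·│7
6│· · · · · · · ·│6
5│· · · · · · ♟ ♟│5
4│♙ · · ♙ · · · ·│4
3│· · · · · · · ♘│3
2│· ♙ ♙ · ♙ ♙ ♙ ♙│2
1│♖ ♘ ♗ ♕ ♔ ♗ · ♖│1
  ─────────────────
  a b c d e f g h


a1, h1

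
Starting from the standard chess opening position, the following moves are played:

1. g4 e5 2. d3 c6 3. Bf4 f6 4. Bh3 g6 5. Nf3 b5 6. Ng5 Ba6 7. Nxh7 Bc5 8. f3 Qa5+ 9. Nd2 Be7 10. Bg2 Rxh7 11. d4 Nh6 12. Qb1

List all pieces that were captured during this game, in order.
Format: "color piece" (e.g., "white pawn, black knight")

Tracking captures:
  Nxh7: captured black pawn
  Rxh7: captured white knight

black pawn, white knight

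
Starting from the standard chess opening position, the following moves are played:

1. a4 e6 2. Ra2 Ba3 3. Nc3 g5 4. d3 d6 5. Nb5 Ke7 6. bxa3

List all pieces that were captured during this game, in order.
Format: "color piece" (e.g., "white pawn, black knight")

Tracking captures:
  bxa3: captured black bishop

black bishop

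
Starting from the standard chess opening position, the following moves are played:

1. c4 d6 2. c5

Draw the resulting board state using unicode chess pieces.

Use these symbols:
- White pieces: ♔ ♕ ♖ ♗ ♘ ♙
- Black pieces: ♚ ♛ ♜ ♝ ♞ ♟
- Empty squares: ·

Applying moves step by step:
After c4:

♜ ♞ ♝ ♛ ♚ ♝ ♞ ♜
♟ ♟ ♟ ♟ ♟ ♟ ♟ ♟
· · · · · · · ·
· · · · · · · ·
· · ♙ · · · · ·
· · · · · · · ·
♙ ♙ · ♙ ♙ ♙ ♙ ♙
♖ ♘ ♗ ♕ ♔ ♗ ♘ ♖


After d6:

♜ ♞ ♝ ♛ ♚ ♝ ♞ ♜
♟ ♟ ♟ · ♟ ♟ ♟ ♟
· · · ♟ · · · ·
· · · · · · · ·
· · ♙ · · · · ·
· · · · · · · ·
♙ ♙ · ♙ ♙ ♙ ♙ ♙
♖ ♘ ♗ ♕ ♔ ♗ ♘ ♖


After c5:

♜ ♞ ♝ ♛ ♚ ♝ ♞ ♜
♟ ♟ ♟ · ♟ ♟ ♟ ♟
· · · ♟ · · · ·
· · ♙ · · · · ·
· · · · · · · ·
· · · · · · · ·
♙ ♙ · ♙ ♙ ♙ ♙ ♙
♖ ♘ ♗ ♕ ♔ ♗ ♘ ♖



  a b c d e f g h
  ─────────────────
8│♜ ♞ ♝ ♛ ♚ ♝ ♞ ♜│8
7│♟ ♟ ♟ · ♟ ♟ ♟ ♟│7
6│· · · ♟ · · · ·│6
5│· · ♙ · · · · ·│5
4│· · · · · · · ·│4
3│· · · · · · · ·│3
2│♙ ♙ · ♙ ♙ ♙ ♙ ♙│2
1│♖ ♘ ♗ ♕ ♔ ♗ ♘ ♖│1
  ─────────────────
  a b c d e f g h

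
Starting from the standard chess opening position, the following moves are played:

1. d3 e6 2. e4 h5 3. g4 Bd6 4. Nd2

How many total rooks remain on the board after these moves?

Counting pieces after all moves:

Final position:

  a b c d e f g h
  ─────────────────
8│♜ ♞ ♝ ♛ ♚ · ♞ ♜│8
7│♟ ♟ ♟ ♟ · ♟ ♟ ·│7
6│· · · ♝ ♟ · · ·│6
5│· · · · · · · ♟│5
4│· · · · ♙ · ♙ ·│4
3│· · · ♙ · · · ·│3
2│♙ ♙ ♙ ♘ · ♙ · ♙│2
1│♖ · ♗ ♕ ♔ ♗ ♘ ♖│1
  ─────────────────
  a b c d e f g h


4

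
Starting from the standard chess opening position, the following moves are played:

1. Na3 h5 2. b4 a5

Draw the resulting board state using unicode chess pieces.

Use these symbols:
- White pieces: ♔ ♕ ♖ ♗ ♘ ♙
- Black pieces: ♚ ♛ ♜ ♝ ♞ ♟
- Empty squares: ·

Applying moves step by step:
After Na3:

♜ ♞ ♝ ♛ ♚ ♝ ♞ ♜
♟ ♟ ♟ ♟ ♟ ♟ ♟ ♟
· · · · · · · ·
· · · · · · · ·
· · · · · · · ·
♘ · · · · · · ·
♙ ♙ ♙ ♙ ♙ ♙ ♙ ♙
♖ · ♗ ♕ ♔ ♗ ♘ ♖


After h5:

♜ ♞ ♝ ♛ ♚ ♝ ♞ ♜
♟ ♟ ♟ ♟ ♟ ♟ ♟ ·
· · · · · · · ·
· · · · · · · ♟
· · · · · · · ·
♘ · · · · · · ·
♙ ♙ ♙ ♙ ♙ ♙ ♙ ♙
♖ · ♗ ♕ ♔ ♗ ♘ ♖


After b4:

♜ ♞ ♝ ♛ ♚ ♝ ♞ ♜
♟ ♟ ♟ ♟ ♟ ♟ ♟ ·
· · · · · · · ·
· · · · · · · ♟
· ♙ · · · · · ·
♘ · · · · · · ·
♙ · ♙ ♙ ♙ ♙ ♙ ♙
♖ · ♗ ♕ ♔ ♗ ♘ ♖


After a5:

♜ ♞ ♝ ♛ ♚ ♝ ♞ ♜
· ♟ ♟ ♟ ♟ ♟ ♟ ·
· · · · · · · ·
♟ · · · · · · ♟
· ♙ · · · · · ·
♘ · · · · · · ·
♙ · ♙ ♙ ♙ ♙ ♙ ♙
♖ · ♗ ♕ ♔ ♗ ♘ ♖



  a b c d e f g h
  ─────────────────
8│♜ ♞ ♝ ♛ ♚ ♝ ♞ ♜│8
7│· ♟ ♟ ♟ ♟ ♟ ♟ ·│7
6│· · · · · · · ·│6
5│♟ · · · · · · ♟│5
4│· ♙ · · · · · ·│4
3│♘ · · · · · · ·│3
2│♙ · ♙ ♙ ♙ ♙ ♙ ♙│2
1│♖ · ♗ ♕ ♔ ♗ ♘ ♖│1
  ─────────────────
  a b c d e f g h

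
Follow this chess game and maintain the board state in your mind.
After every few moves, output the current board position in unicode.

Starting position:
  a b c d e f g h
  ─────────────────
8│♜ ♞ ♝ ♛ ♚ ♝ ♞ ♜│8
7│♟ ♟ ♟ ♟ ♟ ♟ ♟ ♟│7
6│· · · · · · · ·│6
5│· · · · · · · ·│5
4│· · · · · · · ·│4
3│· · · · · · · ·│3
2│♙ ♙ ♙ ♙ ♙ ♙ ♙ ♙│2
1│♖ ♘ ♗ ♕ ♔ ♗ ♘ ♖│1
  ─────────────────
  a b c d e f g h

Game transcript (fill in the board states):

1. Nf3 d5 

  a b c d e f g h
  ─────────────────
8│♜ ♞ ♝ ♛ ♚ ♝ ♞ ♜│8
7│♟ ♟ ♟ · ♟ ♟ ♟ ♟│7
6│· · · · · · · ·│6
5│· · · ♟ · · · ·│5
4│· · · · · · · ·│4
3│· · · · · ♘ · ·│3
2│♙ ♙ ♙ ♙ ♙ ♙ ♙ ♙│2
1│♖ ♘ ♗ ♕ ♔ ♗ · ♖│1
  ─────────────────
  a b c d e f g h

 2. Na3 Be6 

  a b c d e f g h
  ─────────────────
8│♜ ♞ · ♛ ♚ ♝ ♞ ♜│8
7│♟ ♟ ♟ · ♟ ♟ ♟ ♟│7
6│· · · · ♝ · · ·│6
5│· · · ♟ · · · ·│5
4│· · · · · · · ·│4
3│♘ · · · · ♘ · ·│3
2│♙ ♙ ♙ ♙ ♙ ♙ ♙ ♙│2
1│♖ · ♗ ♕ ♔ ♗ · ♖│1
  ─────────────────
  a b c d e f g h

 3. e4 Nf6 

  a b c d e f g h
  ─────────────────
8│♜ ♞ · ♛ ♚ ♝ · ♜│8
7│♟ ♟ ♟ · ♟ ♟ ♟ ♟│7
6│· · · · ♝ ♞ · ·│6
5│· · · ♟ · · · ·│5
4│· · · · ♙ · · ·│4
3│♘ · · · · ♘ · ·│3
2│♙ ♙ ♙ ♙ · ♙ ♙ ♙│2
1│♖ · ♗ ♕ ♔ ♗ · ♖│1
  ─────────────────
  a b c d e f g h



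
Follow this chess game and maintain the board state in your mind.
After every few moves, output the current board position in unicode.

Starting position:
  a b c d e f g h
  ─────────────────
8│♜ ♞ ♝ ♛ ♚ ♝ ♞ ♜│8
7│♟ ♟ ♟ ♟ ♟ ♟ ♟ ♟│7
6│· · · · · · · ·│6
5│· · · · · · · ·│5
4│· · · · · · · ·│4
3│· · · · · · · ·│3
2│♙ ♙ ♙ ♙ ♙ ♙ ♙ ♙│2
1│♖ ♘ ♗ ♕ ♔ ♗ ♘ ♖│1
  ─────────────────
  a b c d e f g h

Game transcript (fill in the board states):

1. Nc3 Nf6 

  a b c d e f g h
  ─────────────────
8│♜ ♞ ♝ ♛ ♚ ♝ · ♜│8
7│♟ ♟ ♟ ♟ ♟ ♟ ♟ ♟│7
6│· · · · · ♞ · ·│6
5│· · · · · · · ·│5
4│· · · · · · · ·│4
3│· · ♘ · · · · ·│3
2│♙ ♙ ♙ ♙ ♙ ♙ ♙ ♙│2
1│♖ · ♗ ♕ ♔ ♗ ♘ ♖│1
  ─────────────────
  a b c d e f g h

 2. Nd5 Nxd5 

  a b c d e f g h
  ─────────────────
8│♜ ♞ ♝ ♛ ♚ ♝ · ♜│8
7│♟ ♟ ♟ ♟ ♟ ♟ ♟ ♟│7
6│· · · · · · · ·│6
5│· · · ♞ · · · ·│5
4│· · · · · · · ·│4
3│· · · · · · · ·│3
2│♙ ♙ ♙ ♙ ♙ ♙ ♙ ♙│2
1│♖ · ♗ ♕ ♔ ♗ ♘ ♖│1
  ─────────────────
  a b c d e f g h

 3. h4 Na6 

  a b c d e f g h
  ─────────────────
8│♜ · ♝ ♛ ♚ ♝ · ♜│8
7│♟ ♟ ♟ ♟ ♟ ♟ ♟ ♟│7
6│♞ · · · · · · ·│6
5│· · · ♞ · · · ·│5
4│· · · · · · · ♙│4
3│· · · · · · · ·│3
2│♙ ♙ ♙ ♙ ♙ ♙ ♙ ·│2
1│♖ · ♗ ♕ ♔ ♗ ♘ ♖│1
  ─────────────────
  a b c d e f g h



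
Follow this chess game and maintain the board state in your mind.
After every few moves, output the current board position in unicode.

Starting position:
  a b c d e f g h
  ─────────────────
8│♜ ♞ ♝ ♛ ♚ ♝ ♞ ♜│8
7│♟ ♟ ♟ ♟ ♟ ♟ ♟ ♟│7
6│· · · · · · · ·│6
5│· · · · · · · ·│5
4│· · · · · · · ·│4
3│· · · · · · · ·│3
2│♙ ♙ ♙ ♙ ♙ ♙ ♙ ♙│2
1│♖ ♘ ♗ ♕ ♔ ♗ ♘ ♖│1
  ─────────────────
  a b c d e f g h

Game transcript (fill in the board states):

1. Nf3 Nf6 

  a b c d e f g h
  ─────────────────
8│♜ ♞ ♝ ♛ ♚ ♝ · ♜│8
7│♟ ♟ ♟ ♟ ♟ ♟ ♟ ♟│7
6│· · · · · ♞ · ·│6
5│· · · · · · · ·│5
4│· · · · · · · ·│4
3│· · · · · ♘ · ·│3
2│♙ ♙ ♙ ♙ ♙ ♙ ♙ ♙│2
1│♖ ♘ ♗ ♕ ♔ ♗ · ♖│1
  ─────────────────
  a b c d e f g h

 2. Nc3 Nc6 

  a b c d e f g h
  ─────────────────
8│♜ · ♝ ♛ ♚ ♝ · ♜│8
7│♟ ♟ ♟ ♟ ♟ ♟ ♟ ♟│7
6│· · ♞ · · ♞ · ·│6
5│· · · · · · · ·│5
4│· · · · · · · ·│4
3│· · ♘ · · ♘ · ·│3
2│♙ ♙ ♙ ♙ ♙ ♙ ♙ ♙│2
1│♖ · ♗ ♕ ♔ ♗ · ♖│1
  ─────────────────
  a b c d e f g h

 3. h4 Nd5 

  a b c d e f g h
  ─────────────────
8│♜ · ♝ ♛ ♚ ♝ · ♜│8
7│♟ ♟ ♟ ♟ ♟ ♟ ♟ ♟│7
6│· · ♞ · · · · ·│6
5│· · · ♞ · · · ·│5
4│· · · · · · · ♙│4
3│· · ♘ · · ♘ · ·│3
2│♙ ♙ ♙ ♙ ♙ ♙ ♙ ·│2
1│♖ · ♗ ♕ ♔ ♗ · ♖│1
  ─────────────────
  a b c d e f g h

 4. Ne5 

  a b c d e f g h
  ─────────────────
8│♜ · ♝ ♛ ♚ ♝ · ♜│8
7│♟ ♟ ♟ ♟ ♟ ♟ ♟ ♟│7
6│· · ♞ · · · · ·│6
5│· · · ♞ ♘ · · ·│5
4│· · · · · · · ♙│4
3│· · ♘ · · · · ·│3
2│♙ ♙ ♙ ♙ ♙ ♙ ♙ ·│2
1│♖ · ♗ ♕ ♔ ♗ · ♖│1
  ─────────────────
  a b c d e f g h


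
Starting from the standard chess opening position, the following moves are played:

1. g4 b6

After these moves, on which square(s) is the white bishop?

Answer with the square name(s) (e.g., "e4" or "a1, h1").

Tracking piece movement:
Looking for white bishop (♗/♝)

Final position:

  a b c d e f g h
  ─────────────────
8│♜ ♞ ♝ ♛ ♚ ♝ ♞ ♜│8
7│♟ · ♟ ♟ ♟ ♟ ♟ ♟│7
6│· ♟ · · · · · ·│6
5│· · · · · · · ·│5
4│· · · · · · ♙ ·│4
3│· · · · · · · ·│3
2│♙ ♙ ♙ ♙ ♙ ♙ · ♙│2
1│♖ ♘ ♗ ♕ ♔ ♗ ♘ ♖│1
  ─────────────────
  a b c d e f g h


c1, f1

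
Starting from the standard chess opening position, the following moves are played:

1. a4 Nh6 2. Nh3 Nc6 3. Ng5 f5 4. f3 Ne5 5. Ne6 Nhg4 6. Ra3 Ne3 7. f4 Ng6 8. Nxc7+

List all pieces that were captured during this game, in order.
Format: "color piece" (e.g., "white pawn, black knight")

Tracking captures:
  Nxc7+: captured black pawn

black pawn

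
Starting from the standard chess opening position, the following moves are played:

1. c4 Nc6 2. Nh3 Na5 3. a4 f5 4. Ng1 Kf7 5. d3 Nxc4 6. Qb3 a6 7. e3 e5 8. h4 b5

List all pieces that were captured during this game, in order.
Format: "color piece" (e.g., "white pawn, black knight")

Tracking captures:
  Nxc4: captured white pawn

white pawn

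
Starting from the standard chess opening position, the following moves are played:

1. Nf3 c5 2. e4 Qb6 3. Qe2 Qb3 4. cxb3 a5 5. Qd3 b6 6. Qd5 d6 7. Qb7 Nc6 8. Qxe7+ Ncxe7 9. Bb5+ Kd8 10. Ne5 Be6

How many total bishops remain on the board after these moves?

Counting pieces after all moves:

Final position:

  a b c d e f g h
  ─────────────────
8│♜ · · ♚ · ♝ ♞ ♜│8
7│· · · · ♞ ♟ ♟ ♟│7
6│· ♟ · ♟ ♝ · · ·│6
5│♟ ♗ ♟ · ♘ · · ·│5
4│· · · · ♙ · · ·│4
3│· ♙ · · · · · ·│3
2│♙ ♙ · ♙ · ♙ ♙ ♙│2
1│♖ ♘ ♗ · ♔ · · ♖│1
  ─────────────────
  a b c d e f g h


4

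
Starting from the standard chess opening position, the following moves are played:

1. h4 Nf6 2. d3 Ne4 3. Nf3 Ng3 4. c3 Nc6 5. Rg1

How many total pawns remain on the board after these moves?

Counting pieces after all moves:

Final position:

  a b c d e f g h
  ─────────────────
8│♜ · ♝ ♛ ♚ ♝ · ♜│8
7│♟ ♟ ♟ ♟ ♟ ♟ ♟ ♟│7
6│· · ♞ · · · · ·│6
5│· · · · · · · ·│5
4│· · · · · · · ♙│4
3│· · ♙ ♙ · ♘ ♞ ·│3
2│♙ ♙ · · ♙ ♙ ♙ ·│2
1│♖ ♘ ♗ ♕ ♔ ♗ ♖ ·│1
  ─────────────────
  a b c d e f g h


16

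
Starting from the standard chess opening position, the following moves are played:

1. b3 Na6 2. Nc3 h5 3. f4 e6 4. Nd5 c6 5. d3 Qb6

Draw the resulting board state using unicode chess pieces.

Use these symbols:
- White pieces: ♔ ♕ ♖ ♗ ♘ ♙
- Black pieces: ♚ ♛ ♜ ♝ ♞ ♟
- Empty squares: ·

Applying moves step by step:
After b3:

♜ ♞ ♝ ♛ ♚ ♝ ♞ ♜
♟ ♟ ♟ ♟ ♟ ♟ ♟ ♟
· · · · · · · ·
· · · · · · · ·
· · · · · · · ·
· ♙ · · · · · ·
♙ · ♙ ♙ ♙ ♙ ♙ ♙
♖ ♘ ♗ ♕ ♔ ♗ ♘ ♖


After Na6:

♜ · ♝ ♛ ♚ ♝ ♞ ♜
♟ ♟ ♟ ♟ ♟ ♟ ♟ ♟
♞ · · · · · · ·
· · · · · · · ·
· · · · · · · ·
· ♙ · · · · · ·
♙ · ♙ ♙ ♙ ♙ ♙ ♙
♖ ♘ ♗ ♕ ♔ ♗ ♘ ♖


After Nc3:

♜ · ♝ ♛ ♚ ♝ ♞ ♜
♟ ♟ ♟ ♟ ♟ ♟ ♟ ♟
♞ · · · · · · ·
· · · · · · · ·
· · · · · · · ·
· ♙ ♘ · · · · ·
♙ · ♙ ♙ ♙ ♙ ♙ ♙
♖ · ♗ ♕ ♔ ♗ ♘ ♖


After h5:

♜ · ♝ ♛ ♚ ♝ ♞ ♜
♟ ♟ ♟ ♟ ♟ ♟ ♟ ·
♞ · · · · · · ·
· · · · · · · ♟
· · · · · · · ·
· ♙ ♘ · · · · ·
♙ · ♙ ♙ ♙ ♙ ♙ ♙
♖ · ♗ ♕ ♔ ♗ ♘ ♖


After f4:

♜ · ♝ ♛ ♚ ♝ ♞ ♜
♟ ♟ ♟ ♟ ♟ ♟ ♟ ·
♞ · · · · · · ·
· · · · · · · ♟
· · · · · ♙ · ·
· ♙ ♘ · · · · ·
♙ · ♙ ♙ ♙ · ♙ ♙
♖ · ♗ ♕ ♔ ♗ ♘ ♖


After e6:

♜ · ♝ ♛ ♚ ♝ ♞ ♜
♟ ♟ ♟ ♟ · ♟ ♟ ·
♞ · · · ♟ · · ·
· · · · · · · ♟
· · · · · ♙ · ·
· ♙ ♘ · · · · ·
♙ · ♙ ♙ ♙ · ♙ ♙
♖ · ♗ ♕ ♔ ♗ ♘ ♖


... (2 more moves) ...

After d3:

♜ · ♝ ♛ ♚ ♝ ♞ ♜
♟ ♟ · ♟ · ♟ ♟ ·
♞ · ♟ · ♟ · · ·
· · · ♘ · · · ♟
· · · · · ♙ · ·
· ♙ · ♙ · · · ·
♙ · ♙ · ♙ · ♙ ♙
♖ · ♗ ♕ ♔ ♗ ♘ ♖


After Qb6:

♜ · ♝ · ♚ ♝ ♞ ♜
♟ ♟ · ♟ · ♟ ♟ ·
♞ ♛ ♟ · ♟ · · ·
· · · ♘ · · · ♟
· · · · · ♙ · ·
· ♙ · ♙ · · · ·
♙ · ♙ · ♙ · ♙ ♙
♖ · ♗ ♕ ♔ ♗ ♘ ♖



  a b c d e f g h
  ─────────────────
8│♜ · ♝ · ♚ ♝ ♞ ♜│8
7│♟ ♟ · ♟ · ♟ ♟ ·│7
6│♞ ♛ ♟ · ♟ · · ·│6
5│· · · ♘ · · · ♟│5
4│· · · · · ♙ · ·│4
3│· ♙ · ♙ · · · ·│3
2│♙ · ♙ · ♙ · ♙ ♙│2
1│♖ · ♗ ♕ ♔ ♗ ♘ ♖│1
  ─────────────────
  a b c d e f g h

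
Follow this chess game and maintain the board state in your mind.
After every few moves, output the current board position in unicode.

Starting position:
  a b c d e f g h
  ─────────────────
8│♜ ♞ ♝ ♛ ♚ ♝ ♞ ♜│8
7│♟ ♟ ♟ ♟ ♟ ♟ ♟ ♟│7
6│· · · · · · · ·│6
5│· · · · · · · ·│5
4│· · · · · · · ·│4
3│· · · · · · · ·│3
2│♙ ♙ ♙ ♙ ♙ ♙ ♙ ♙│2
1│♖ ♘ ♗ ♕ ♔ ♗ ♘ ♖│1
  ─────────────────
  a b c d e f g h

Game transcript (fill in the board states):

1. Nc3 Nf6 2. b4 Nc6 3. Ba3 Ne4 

  a b c d e f g h
  ─────────────────
8│♜ · ♝ ♛ ♚ ♝ · ♜│8
7│♟ ♟ ♟ ♟ ♟ ♟ ♟ ♟│7
6│· · ♞ · · · · ·│6
5│· · · · · · · ·│5
4│· ♙ · · ♞ · · ·│4
3│♗ · ♘ · · · · ·│3
2│♙ · ♙ ♙ ♙ ♙ ♙ ♙│2
1│♖ · · ♕ ♔ ♗ ♘ ♖│1
  ─────────────────
  a b c d e f g h

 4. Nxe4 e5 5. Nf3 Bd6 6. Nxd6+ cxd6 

  a b c d e f g h
  ─────────────────
8│♜ · ♝ ♛ ♚ · · ♜│8
7│♟ ♟ · ♟ · ♟ ♟ ♟│7
6│· · ♞ ♟ · · · ·│6
5│· · · · ♟ · · ·│5
4│· ♙ · · · · · ·│4
3│♗ · · · · ♘ · ·│3
2│♙ · ♙ ♙ ♙ ♙ ♙ ♙│2
1│♖ · · ♕ ♔ ♗ · ♖│1
  ─────────────────
  a b c d e f g h

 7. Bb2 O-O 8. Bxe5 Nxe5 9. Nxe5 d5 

  a b c d e f g h
  ─────────────────
8│♜ · ♝ ♛ · ♜ ♚ ·│8
7│♟ ♟ · ♟ · ♟ ♟ ♟│7
6│· · · · · · · ·│6
5│· · · ♟ ♘ · · ·│5
4│· ♙ · · · · · ·│4
3│· · · · · · · ·│3
2│♙ · ♙ ♙ ♙ ♙ ♙ ♙│2
1│♖ · · ♕ ♔ ♗ · ♖│1
  ─────────────────
  a b c d e f g h

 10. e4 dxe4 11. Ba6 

  a b c d e f g h
  ─────────────────
8│♜ · ♝ ♛ · ♜ ♚ ·│8
7│♟ ♟ · ♟ · ♟ ♟ ♟│7
6│♗ · · · · · · ·│6
5│· · · · ♘ · · ·│5
4│· ♙ · · ♟ · · ·│4
3│· · · · · · · ·│3
2│♙ · ♙ ♙ · ♙ ♙ ♙│2
1│♖ · · ♕ ♔ · · ♖│1
  ─────────────────
  a b c d e f g h


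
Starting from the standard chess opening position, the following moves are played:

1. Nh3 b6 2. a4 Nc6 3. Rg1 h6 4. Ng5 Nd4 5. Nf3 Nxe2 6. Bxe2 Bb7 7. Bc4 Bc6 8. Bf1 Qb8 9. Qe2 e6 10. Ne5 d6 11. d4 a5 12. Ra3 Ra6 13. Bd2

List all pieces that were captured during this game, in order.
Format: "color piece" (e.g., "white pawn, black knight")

Tracking captures:
  Nxe2: captured white pawn
  Bxe2: captured black knight

white pawn, black knight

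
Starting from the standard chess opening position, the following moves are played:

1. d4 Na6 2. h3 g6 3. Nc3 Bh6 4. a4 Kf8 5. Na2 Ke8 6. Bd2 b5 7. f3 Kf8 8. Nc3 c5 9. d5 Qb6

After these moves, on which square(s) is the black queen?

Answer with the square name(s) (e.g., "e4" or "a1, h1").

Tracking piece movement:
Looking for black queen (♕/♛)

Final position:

  a b c d e f g h
  ─────────────────
8│♜ · ♝ · · ♚ ♞ ♜│8
7│♟ · · ♟ ♟ ♟ · ♟│7
6│♞ ♛ · · · · ♟ ♝│6
5│· ♟ ♟ ♙ · · · ·│5
4│♙ · · · · · · ·│4
3│· · ♘ · · ♙ · ♙│3
2│· ♙ ♙ ♗ ♙ · ♙ ·│2
1│♖ · · ♕ ♔ ♗ ♘ ♖│1
  ─────────────────
  a b c d e f g h


b6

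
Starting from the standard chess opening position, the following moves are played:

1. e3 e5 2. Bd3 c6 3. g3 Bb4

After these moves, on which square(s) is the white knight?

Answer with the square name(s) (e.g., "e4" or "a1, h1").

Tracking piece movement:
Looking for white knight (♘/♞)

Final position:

  a b c d e f g h
  ─────────────────
8│♜ ♞ ♝ ♛ ♚ · ♞ ♜│8
7│♟ ♟ · ♟ · ♟ ♟ ♟│7
6│· · ♟ · · · · ·│6
5│· · · · ♟ · · ·│5
4│· ♝ · · · · · ·│4
3│· · · ♗ ♙ · ♙ ·│3
2│♙ ♙ ♙ ♙ · ♙ · ♙│2
1│♖ ♘ ♗ ♕ ♔ · ♘ ♖│1
  ─────────────────
  a b c d e f g h


b1, g1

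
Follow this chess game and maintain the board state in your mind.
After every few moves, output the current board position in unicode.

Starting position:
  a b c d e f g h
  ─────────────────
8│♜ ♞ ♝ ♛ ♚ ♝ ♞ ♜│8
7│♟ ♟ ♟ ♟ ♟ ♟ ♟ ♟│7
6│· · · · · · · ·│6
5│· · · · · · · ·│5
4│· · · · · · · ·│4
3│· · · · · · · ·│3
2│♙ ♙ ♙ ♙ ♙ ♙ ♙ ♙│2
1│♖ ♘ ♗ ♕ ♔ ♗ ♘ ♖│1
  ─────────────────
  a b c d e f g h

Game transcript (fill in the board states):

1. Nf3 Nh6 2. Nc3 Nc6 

  a b c d e f g h
  ─────────────────
8│♜ · ♝ ♛ ♚ ♝ · ♜│8
7│♟ ♟ ♟ ♟ ♟ ♟ ♟ ♟│7
6│· · ♞ · · · · ♞│6
5│· · · · · · · ·│5
4│· · · · · · · ·│4
3│· · ♘ · · ♘ · ·│3
2│♙ ♙ ♙ ♙ ♙ ♙ ♙ ♙│2
1│♖ · ♗ ♕ ♔ ♗ · ♖│1
  ─────────────────
  a b c d e f g h

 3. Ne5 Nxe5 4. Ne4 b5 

  a b c d e f g h
  ─────────────────
8│♜ · ♝ ♛ ♚ ♝ · ♜│8
7│♟ · ♟ ♟ ♟ ♟ ♟ ♟│7
6│· · · · · · · ♞│6
5│· ♟ · · ♞ · · ·│5
4│· · · · ♘ · · ·│4
3│· · · · · · · ·│3
2│♙ ♙ ♙ ♙ ♙ ♙ ♙ ♙│2
1│♖ · ♗ ♕ ♔ ♗ · ♖│1
  ─────────────────
  a b c d e f g h

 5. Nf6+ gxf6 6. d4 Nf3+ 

  a b c d e f g h
  ─────────────────
8│♜ · ♝ ♛ ♚ ♝ · ♜│8
7│♟ · ♟ ♟ ♟ ♟ · ♟│7
6│· · · · · ♟ · ♞│6
5│· ♟ · · · · · ·│5
4│· · · ♙ · · · ·│4
3│· · · · · ♞ · ·│3
2│♙ ♙ ♙ · ♙ ♙ ♙ ♙│2
1│♖ · ♗ ♕ ♔ ♗ · ♖│1
  ─────────────────
  a b c d e f g h

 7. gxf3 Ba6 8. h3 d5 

  a b c d e f g h
  ─────────────────
8│♜ · · ♛ ♚ ♝ · ♜│8
7│♟ · ♟ · ♟ ♟ · ♟│7
6│♝ · · · · ♟ · ♞│6
5│· ♟ · ♟ · · · ·│5
4│· · · ♙ · · · ·│4
3│· · · · · ♙ · ♙│3
2│♙ ♙ ♙ · ♙ ♙ · ·│2
1│♖ · ♗ ♕ ♔ ♗ · ♖│1
  ─────────────────
  a b c d e f g h

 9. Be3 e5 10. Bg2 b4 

  a b c d e f g h
  ─────────────────
8│♜ · · ♛ ♚ ♝ · ♜│8
7│♟ · ♟ · · ♟ · ♟│7
6│♝ · · · · ♟ · ♞│6
5│· · · ♟ ♟ · · ·│5
4│· ♟ · ♙ · · · ·│4
3│· · · · ♗ ♙ · ♙│3
2│♙ ♙ ♙ · ♙ ♙ ♗ ·│2
1│♖ · · ♕ ♔ · · ♖│1
  ─────────────────
  a b c d e f g h

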